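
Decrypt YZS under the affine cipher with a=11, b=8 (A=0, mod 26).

SLI

The inverse of 11 mod 26 is 19, since 11·19=209≡1. Apply D(y)=19·(y−8) mod 26:
Y(24): 19·(24−8)=304≡18 → S
Z(25): 19·(25−8)=323≡11 → L
S(18): 19·(18−8)=190≡8 → I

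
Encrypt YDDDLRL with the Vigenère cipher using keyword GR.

EUJURIR

Repeat the key across the message: GRGRGRG
Y(24)+G(6): 30≡4 → E
D(3)+R(17): 20 → U
D(3)+G(6): 9 → J
D(3)+R(17): 20 → U
L(11)+G(6): 17 → R
R(17)+R(17): 34≡8 → I
L(11)+G(6): 17 → R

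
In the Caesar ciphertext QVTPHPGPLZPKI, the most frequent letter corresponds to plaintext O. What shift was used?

The most frequent ciphertext letter is P (appears 4 times).
P is position 15; O is position 14.
Shift = 1.

1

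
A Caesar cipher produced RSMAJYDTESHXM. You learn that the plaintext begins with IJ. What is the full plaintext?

From the crib: R(17)−I(8)=9, so the shift is 9.
Subtract 9 from each ciphertext letter:
R(17): 17−9=8 → I
S(18): 18−9=9 → J
M(12): 12−9=3 → D
A(0): 0−9=-9≡17 → R
J(9): 9−9=0 → A
Y(24): 24−9=15 → P
D(3): 3−9=-6≡20 → U
T(19): 19−9=10 → K
E(4): 4−9=-5≡21 → V
S(18): 18−9=9 → J
H(7): 7−9=-2≡24 → Y
X(23): 23−9=14 → O
M(12): 12−9=3 → D

IJDRAPUKVJYOD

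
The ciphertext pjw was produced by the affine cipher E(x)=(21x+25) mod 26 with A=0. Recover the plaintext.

cyl

The inverse of 21 mod 26 is 5, since 21·5=105≡1. Apply D(y)=5·(y−25) mod 26:
p(15): 5·(15−25)=-50≡2 → c
j(9): 5·(9−25)=-80≡24 → y
w(22): 5·(22−25)=-15≡11 → l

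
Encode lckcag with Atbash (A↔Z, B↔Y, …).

l(11) → o(14)
c(2) → x(23)
k(10) → p(15)
c(2) → x(23)
a(0) → z(25)
g(6) → t(19)

oxpxzt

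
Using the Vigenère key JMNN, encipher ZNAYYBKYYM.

IZNLHNXLHY

Repeat the key across the message: JMNNJMNNJM
Z(25)+J(9): 34≡8 → I
N(13)+M(12): 25 → Z
A(0)+N(13): 13 → N
Y(24)+N(13): 37≡11 → L
Y(24)+J(9): 33≡7 → H
B(1)+M(12): 13 → N
K(10)+N(13): 23 → X
Y(24)+N(13): 37≡11 → L
Y(24)+J(9): 33≡7 → H
M(12)+M(12): 24 → Y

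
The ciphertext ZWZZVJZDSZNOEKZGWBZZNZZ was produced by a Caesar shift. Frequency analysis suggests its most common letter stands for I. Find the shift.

17

The most frequent ciphertext letter is Z (appears 10 times).
Z is position 25; I is position 8.
Shift = 17.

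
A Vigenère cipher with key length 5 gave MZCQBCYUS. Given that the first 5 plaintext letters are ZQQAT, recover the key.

Subtract each crib letter from the matching ciphertext letter (mod 26):
M(12)−Z(25)=-13≡13 → N
Z(25)−Q(16)=9 → J
C(2)−Q(16)=-14≡12 → M
Q(16)−A(0)=16 → Q
B(1)−T(19)=-18≡8 → I

NJMQI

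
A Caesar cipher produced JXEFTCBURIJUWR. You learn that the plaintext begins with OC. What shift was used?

From the crib: J(9)−O(14)=-5≡21, so the shift is 21.

21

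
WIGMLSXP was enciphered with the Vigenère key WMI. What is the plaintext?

Repeat the key across the ciphertext: WMIWMIWM
W(22)−W(22): 0 → A
I(8)−M(12): -4≡22 → W
G(6)−I(8): -2≡24 → Y
M(12)−W(22): -10≡16 → Q
L(11)−M(12): -1≡25 → Z
S(18)−I(8): 10 → K
X(23)−W(22): 1 → B
P(15)−M(12): 3 → D

AWYQZKBD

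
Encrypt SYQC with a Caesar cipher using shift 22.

OUMY

S(18): 18+22=40≡14 → O
Y(24): 24+22=46≡20 → U
Q(16): 16+22=38≡12 → M
C(2): 2+22=24 → Y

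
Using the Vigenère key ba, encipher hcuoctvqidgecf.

icvodtwqjdhedf

Repeat the key across the message: bababababababa
h(7)+b(1): 8 → i
c(2)+a(0): 2 → c
u(20)+b(1): 21 → v
o(14)+a(0): 14 → o
c(2)+b(1): 3 → d
t(19)+a(0): 19 → t
v(21)+b(1): 22 → w
q(16)+a(0): 16 → q
i(8)+b(1): 9 → j
d(3)+a(0): 3 → d
g(6)+b(1): 7 → h
e(4)+a(0): 4 → e
c(2)+b(1): 3 → d
f(5)+a(0): 5 → f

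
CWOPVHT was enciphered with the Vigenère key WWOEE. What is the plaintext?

GAALRLX

Repeat the key across the ciphertext: WWOEEWW
C(2)−W(22): -20≡6 → G
W(22)−W(22): 0 → A
O(14)−O(14): 0 → A
P(15)−E(4): 11 → L
V(21)−E(4): 17 → R
H(7)−W(22): -15≡11 → L
T(19)−W(22): -3≡23 → X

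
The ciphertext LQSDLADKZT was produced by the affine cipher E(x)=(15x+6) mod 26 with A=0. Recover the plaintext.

JSGFJKFCDN

The inverse of 15 mod 26 is 7, since 15·7=105≡1. Apply D(y)=7·(y−6) mod 26:
L(11): 7·(11−6)=35≡9 → J
Q(16): 7·(16−6)=70≡18 → S
S(18): 7·(18−6)=84≡6 → G
D(3): 7·(3−6)=-21≡5 → F
L(11): 7·(11−6)=35≡9 → J
A(0): 7·(0−6)=-42≡10 → K
D(3): 7·(3−6)=-21≡5 → F
K(10): 7·(10−6)=28≡2 → C
Z(25): 7·(25−6)=133≡3 → D
T(19): 7·(19−6)=91≡13 → N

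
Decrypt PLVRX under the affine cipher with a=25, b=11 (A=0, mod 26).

The inverse of 25 mod 26 is 25, since 25·25=625≡1. Apply D(y)=25·(y−11) mod 26:
P(15): 25·(15−11)=100≡22 → W
L(11): 25·(11−11)=0 → A
V(21): 25·(21−11)=250≡16 → Q
R(17): 25·(17−11)=150≡20 → U
X(23): 25·(23−11)=300≡14 → O

WAQUO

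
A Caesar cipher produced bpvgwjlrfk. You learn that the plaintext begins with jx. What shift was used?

From the crib: b(1)−j(9)=-8≡18, so the shift is 18.

18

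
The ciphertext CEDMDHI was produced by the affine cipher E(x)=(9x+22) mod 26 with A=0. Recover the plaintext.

SYVWVHK

The inverse of 9 mod 26 is 3, since 9·3=27≡1. Apply D(y)=3·(y−22) mod 26:
C(2): 3·(2−22)=-60≡18 → S
E(4): 3·(4−22)=-54≡24 → Y
D(3): 3·(3−22)=-57≡21 → V
M(12): 3·(12−22)=-30≡22 → W
D(3): 3·(3−22)=-57≡21 → V
H(7): 3·(7−22)=-45≡7 → H
I(8): 3·(8−22)=-42≡10 → K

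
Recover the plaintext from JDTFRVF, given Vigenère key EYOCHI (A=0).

Repeat the key across the ciphertext: EYOCHIE
J(9)−E(4): 5 → F
D(3)−Y(24): -21≡5 → F
T(19)−O(14): 5 → F
F(5)−C(2): 3 → D
R(17)−H(7): 10 → K
V(21)−I(8): 13 → N
F(5)−E(4): 1 → B

FFFDKNB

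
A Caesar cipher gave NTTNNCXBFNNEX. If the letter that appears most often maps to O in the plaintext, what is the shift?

25

The most frequent ciphertext letter is N (appears 5 times).
N is position 13; O is position 14.
Shift = -1≡25.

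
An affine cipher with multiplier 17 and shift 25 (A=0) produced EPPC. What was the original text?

LEER

The inverse of 17 mod 26 is 23, since 17·23=391≡1. Apply D(y)=23·(y−25) mod 26:
E(4): 23·(4−25)=-483≡11 → L
P(15): 23·(15−25)=-230≡4 → E
P(15): 23·(15−25)=-230≡4 → E
C(2): 23·(2−25)=-529≡17 → R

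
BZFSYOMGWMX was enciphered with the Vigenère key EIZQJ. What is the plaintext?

Repeat the key across the ciphertext: EIZQJEIZQJE
B(1)−E(4): -3≡23 → X
Z(25)−I(8): 17 → R
F(5)−Z(25): -20≡6 → G
S(18)−Q(16): 2 → C
Y(24)−J(9): 15 → P
O(14)−E(4): 10 → K
M(12)−I(8): 4 → E
G(6)−Z(25): -19≡7 → H
W(22)−Q(16): 6 → G
M(12)−J(9): 3 → D
X(23)−E(4): 19 → T

XRGCPKEHGDT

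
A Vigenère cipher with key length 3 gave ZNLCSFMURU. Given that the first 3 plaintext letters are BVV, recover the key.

Subtract each crib letter from the matching ciphertext letter (mod 26):
Z(25)−B(1)=24 → Y
N(13)−V(21)=-8≡18 → S
L(11)−V(21)=-10≡16 → Q

YSQ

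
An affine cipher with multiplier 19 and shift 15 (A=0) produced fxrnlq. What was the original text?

The inverse of 19 mod 26 is 11, since 19·11=209≡1. Apply D(y)=11·(y−15) mod 26:
f(5): 11·(5−15)=-110≡20 → u
x(23): 11·(23−15)=88≡10 → k
r(17): 11·(17−15)=22 → w
n(13): 11·(13−15)=-22≡4 → e
l(11): 11·(11−15)=-44≡8 → i
q(16): 11·(16−15)=11 → l

ukweil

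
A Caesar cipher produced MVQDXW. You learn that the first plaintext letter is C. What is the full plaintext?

From the crib: M(12)−C(2)=10, so the shift is 10.
Subtract 10 from each ciphertext letter:
M(12): 12−10=2 → C
V(21): 21−10=11 → L
Q(16): 16−10=6 → G
D(3): 3−10=-7≡19 → T
X(23): 23−10=13 → N
W(22): 22−10=12 → M

CLGTNM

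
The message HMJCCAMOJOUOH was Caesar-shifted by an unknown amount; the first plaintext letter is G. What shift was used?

From the crib: H(7)−G(6)=1, so the shift is 1.

1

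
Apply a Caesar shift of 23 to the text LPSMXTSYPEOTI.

L(11): 11+23=34≡8 → I
P(15): 15+23=38≡12 → M
S(18): 18+23=41≡15 → P
M(12): 12+23=35≡9 → J
X(23): 23+23=46≡20 → U
T(19): 19+23=42≡16 → Q
S(18): 18+23=41≡15 → P
Y(24): 24+23=47≡21 → V
P(15): 15+23=38≡12 → M
E(4): 4+23=27≡1 → B
O(14): 14+23=37≡11 → L
T(19): 19+23=42≡16 → Q
I(8): 8+23=31≡5 → F

IMPJUQPVMBLQF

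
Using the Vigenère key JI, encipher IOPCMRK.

RWYKVZT

Repeat the key across the message: JIJIJIJ
I(8)+J(9): 17 → R
O(14)+I(8): 22 → W
P(15)+J(9): 24 → Y
C(2)+I(8): 10 → K
M(12)+J(9): 21 → V
R(17)+I(8): 25 → Z
K(10)+J(9): 19 → T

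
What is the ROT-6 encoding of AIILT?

GOORZ

A(0): 0+6=6 → G
I(8): 8+6=14 → O
I(8): 8+6=14 → O
L(11): 11+6=17 → R
T(19): 19+6=25 → Z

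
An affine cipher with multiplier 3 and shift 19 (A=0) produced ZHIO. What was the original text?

CWFH

The inverse of 3 mod 26 is 9, since 3·9=27≡1. Apply D(y)=9·(y−19) mod 26:
Z(25): 9·(25−19)=54≡2 → C
H(7): 9·(7−19)=-108≡22 → W
I(8): 9·(8−19)=-99≡5 → F
O(14): 9·(14−19)=-45≡7 → H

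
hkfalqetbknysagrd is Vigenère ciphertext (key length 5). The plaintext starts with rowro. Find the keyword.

qwjjx

Subtract each crib letter from the matching ciphertext letter (mod 26):
h(7)−r(17)=-10≡16 → q
k(10)−o(14)=-4≡22 → w
f(5)−w(22)=-17≡9 → j
a(0)−r(17)=-17≡9 → j
l(11)−o(14)=-3≡23 → x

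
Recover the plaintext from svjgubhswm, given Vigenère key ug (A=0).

Repeat the key across the ciphertext: ugugugugug
s(18)−u(20): -2≡24 → y
v(21)−g(6): 15 → p
j(9)−u(20): -11≡15 → p
g(6)−g(6): 0 → a
u(20)−u(20): 0 → a
b(1)−g(6): -5≡21 → v
h(7)−u(20): -13≡13 → n
s(18)−g(6): 12 → m
w(22)−u(20): 2 → c
m(12)−g(6): 6 → g

yppaavnmcg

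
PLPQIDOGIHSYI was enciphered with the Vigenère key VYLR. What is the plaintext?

Repeat the key across the ciphertext: VYLRVYLRVYLRV
P(15)−V(21): -6≡20 → U
L(11)−Y(24): -13≡13 → N
P(15)−L(11): 4 → E
Q(16)−R(17): -1≡25 → Z
I(8)−V(21): -13≡13 → N
D(3)−Y(24): -21≡5 → F
O(14)−L(11): 3 → D
G(6)−R(17): -11≡15 → P
I(8)−V(21): -13≡13 → N
H(7)−Y(24): -17≡9 → J
S(18)−L(11): 7 → H
Y(24)−R(17): 7 → H
I(8)−V(21): -13≡13 → N

UNEZNFDPNJHHN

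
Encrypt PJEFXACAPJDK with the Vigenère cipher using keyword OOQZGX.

Repeat the key across the message: OOQZGXOOQZGX
P(15)+O(14): 29≡3 → D
J(9)+O(14): 23 → X
E(4)+Q(16): 20 → U
F(5)+Z(25): 30≡4 → E
X(23)+G(6): 29≡3 → D
A(0)+X(23): 23 → X
C(2)+O(14): 16 → Q
A(0)+O(14): 14 → O
P(15)+Q(16): 31≡5 → F
J(9)+Z(25): 34≡8 → I
D(3)+G(6): 9 → J
K(10)+X(23): 33≡7 → H

DXUEDXQOFIJH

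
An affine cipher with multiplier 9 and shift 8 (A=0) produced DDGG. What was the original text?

LLUU

The inverse of 9 mod 26 is 3, since 9·3=27≡1. Apply D(y)=3·(y−8) mod 26:
D(3): 3·(3−8)=-15≡11 → L
D(3): 3·(3−8)=-15≡11 → L
G(6): 3·(6−8)=-6≡20 → U
G(6): 3·(6−8)=-6≡20 → U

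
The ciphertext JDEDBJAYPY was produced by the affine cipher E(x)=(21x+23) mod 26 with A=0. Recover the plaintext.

IEJEUIPFMF

The inverse of 21 mod 26 is 5, since 21·5=105≡1. Apply D(y)=5·(y−23) mod 26:
J(9): 5·(9−23)=-70≡8 → I
D(3): 5·(3−23)=-100≡4 → E
E(4): 5·(4−23)=-95≡9 → J
D(3): 5·(3−23)=-100≡4 → E
B(1): 5·(1−23)=-110≡20 → U
J(9): 5·(9−23)=-70≡8 → I
A(0): 5·(0−23)=-115≡15 → P
Y(24): 5·(24−23)=5 → F
P(15): 5·(15−23)=-40≡12 → M
Y(24): 5·(24−23)=5 → F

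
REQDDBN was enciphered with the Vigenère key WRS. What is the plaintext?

VNYHMJR

Repeat the key across the ciphertext: WRSWRSW
R(17)−W(22): -5≡21 → V
E(4)−R(17): -13≡13 → N
Q(16)−S(18): -2≡24 → Y
D(3)−W(22): -19≡7 → H
D(3)−R(17): -14≡12 → M
B(1)−S(18): -17≡9 → J
N(13)−W(22): -9≡17 → R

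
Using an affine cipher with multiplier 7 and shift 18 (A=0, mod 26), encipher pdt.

p(15): 7·15+18=123≡19 → t
d(3): 7·3+18=39≡13 → n
t(19): 7·19+18=151≡21 → v

tnv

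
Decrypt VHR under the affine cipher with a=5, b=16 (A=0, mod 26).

BTV

The inverse of 5 mod 26 is 21, since 5·21=105≡1. Apply D(y)=21·(y−16) mod 26:
V(21): 21·(21−16)=105≡1 → B
H(7): 21·(7−16)=-189≡19 → T
R(17): 21·(17−16)=21 → V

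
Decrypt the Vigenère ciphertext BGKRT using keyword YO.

Repeat the key across the ciphertext: YOYOY
B(1)−Y(24): -23≡3 → D
G(6)−O(14): -8≡18 → S
K(10)−Y(24): -14≡12 → M
R(17)−O(14): 3 → D
T(19)−Y(24): -5≡21 → V

DSMDV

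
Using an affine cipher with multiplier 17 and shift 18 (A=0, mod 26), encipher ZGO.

Z(25): 17·25+18=443≡1 → B
G(6): 17·6+18=120≡16 → Q
O(14): 17·14+18=256≡22 → W

BQW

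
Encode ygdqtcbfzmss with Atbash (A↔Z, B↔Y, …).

y(24) → b(1)
g(6) → t(19)
d(3) → w(22)
q(16) → j(9)
t(19) → g(6)
c(2) → x(23)
b(1) → y(24)
f(5) → u(20)
z(25) → a(0)
m(12) → n(13)
s(18) → h(7)
s(18) → h(7)

btwjgxyuanhh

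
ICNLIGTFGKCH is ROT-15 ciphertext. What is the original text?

I(8): 8−15=-7≡19 → T
C(2): 2−15=-13≡13 → N
N(13): 13−15=-2≡24 → Y
L(11): 11−15=-4≡22 → W
I(8): 8−15=-7≡19 → T
G(6): 6−15=-9≡17 → R
T(19): 19−15=4 → E
F(5): 5−15=-10≡16 → Q
G(6): 6−15=-9≡17 → R
K(10): 10−15=-5≡21 → V
C(2): 2−15=-13≡13 → N
H(7): 7−15=-8≡18 → S

TNYWTREQRVNS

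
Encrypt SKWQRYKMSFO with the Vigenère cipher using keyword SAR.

Repeat the key across the message: SARSARSARSA
S(18)+S(18): 36≡10 → K
K(10)+A(0): 10 → K
W(22)+R(17): 39≡13 → N
Q(16)+S(18): 34≡8 → I
R(17)+A(0): 17 → R
Y(24)+R(17): 41≡15 → P
K(10)+S(18): 28≡2 → C
M(12)+A(0): 12 → M
S(18)+R(17): 35≡9 → J
F(5)+S(18): 23 → X
O(14)+A(0): 14 → O

KKNIRPCMJXO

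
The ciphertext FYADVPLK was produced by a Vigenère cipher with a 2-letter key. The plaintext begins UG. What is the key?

Subtract each crib letter from the matching ciphertext letter (mod 26):
F(5)−U(20)=-15≡11 → L
Y(24)−G(6)=18 → S

LS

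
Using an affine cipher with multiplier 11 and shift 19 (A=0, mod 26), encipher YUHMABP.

Y(24): 11·24+19=283≡23 → X
U(20): 11·20+19=239≡5 → F
H(7): 11·7+19=96≡18 → S
M(12): 11·12+19=151≡21 → V
A(0): 11·0+19=19 → T
B(1): 11·1+19=30≡4 → E
P(15): 11·15+19=184≡2 → C

XFSVTEC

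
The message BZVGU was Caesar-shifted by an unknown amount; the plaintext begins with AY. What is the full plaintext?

From the crib: B(1)−A(0)=1, so the shift is 1.
Subtract 1 from each ciphertext letter:
B(1): 1−1=0 → A
Z(25): 25−1=24 → Y
V(21): 21−1=20 → U
G(6): 6−1=5 → F
U(20): 20−1=19 → T

AYUFT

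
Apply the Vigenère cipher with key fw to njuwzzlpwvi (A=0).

Repeat the key across the message: fwfwfwfwfwf
n(13)+f(5): 18 → s
j(9)+w(22): 31≡5 → f
u(20)+f(5): 25 → z
w(22)+w(22): 44≡18 → s
z(25)+f(5): 30≡4 → e
z(25)+w(22): 47≡21 → v
l(11)+f(5): 16 → q
p(15)+w(22): 37≡11 → l
w(22)+f(5): 27≡1 → b
v(21)+w(22): 43≡17 → r
i(8)+f(5): 13 → n

sfzsevqlbrn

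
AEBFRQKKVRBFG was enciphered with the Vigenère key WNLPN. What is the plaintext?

Repeat the key across the ciphertext: WNLPNWNLPNWNL
A(0)−W(22): -22≡4 → E
E(4)−N(13): -9≡17 → R
B(1)−L(11): -10≡16 → Q
F(5)−P(15): -10≡16 → Q
R(17)−N(13): 4 → E
Q(16)−W(22): -6≡20 → U
K(10)−N(13): -3≡23 → X
K(10)−L(11): -1≡25 → Z
V(21)−P(15): 6 → G
R(17)−N(13): 4 → E
B(1)−W(22): -21≡5 → F
F(5)−N(13): -8≡18 → S
G(6)−L(11): -5≡21 → V

ERQQEUXZGEFSV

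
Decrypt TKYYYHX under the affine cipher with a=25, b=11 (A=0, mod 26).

SBNNNEO

The inverse of 25 mod 26 is 25, since 25·25=625≡1. Apply D(y)=25·(y−11) mod 26:
T(19): 25·(19−11)=200≡18 → S
K(10): 25·(10−11)=-25≡1 → B
Y(24): 25·(24−11)=325≡13 → N
Y(24): 25·(24−11)=325≡13 → N
Y(24): 25·(24−11)=325≡13 → N
H(7): 25·(7−11)=-100≡4 → E
X(23): 25·(23−11)=300≡14 → O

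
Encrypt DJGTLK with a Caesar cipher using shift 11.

D(3): 3+11=14 → O
J(9): 9+11=20 → U
G(6): 6+11=17 → R
T(19): 19+11=30≡4 → E
L(11): 11+11=22 → W
K(10): 10+11=21 → V

OUREWV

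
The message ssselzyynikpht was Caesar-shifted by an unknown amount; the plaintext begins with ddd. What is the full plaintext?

From the crib: s(18)−d(3)=15, so the shift is 15.
Subtract 15 from each ciphertext letter:
s(18): 18−15=3 → d
s(18): 18−15=3 → d
s(18): 18−15=3 → d
e(4): 4−15=-11≡15 → p
l(11): 11−15=-4≡22 → w
z(25): 25−15=10 → k
y(24): 24−15=9 → j
y(24): 24−15=9 → j
n(13): 13−15=-2≡24 → y
i(8): 8−15=-7≡19 → t
k(10): 10−15=-5≡21 → v
p(15): 15−15=0 → a
h(7): 7−15=-8≡18 → s
t(19): 19−15=4 → e

dddpwkjjytvase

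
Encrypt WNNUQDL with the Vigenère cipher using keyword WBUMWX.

Repeat the key across the message: WBUMWXW
W(22)+W(22): 44≡18 → S
N(13)+B(1): 14 → O
N(13)+U(20): 33≡7 → H
U(20)+M(12): 32≡6 → G
Q(16)+W(22): 38≡12 → M
D(3)+X(23): 26≡0 → A
L(11)+W(22): 33≡7 → H

SOHGMAH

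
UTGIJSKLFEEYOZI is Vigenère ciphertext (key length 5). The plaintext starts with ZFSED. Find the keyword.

VOOEG

Subtract each crib letter from the matching ciphertext letter (mod 26):
U(20)−Z(25)=-5≡21 → V
T(19)−F(5)=14 → O
G(6)−S(18)=-12≡14 → O
I(8)−E(4)=4 → E
J(9)−D(3)=6 → G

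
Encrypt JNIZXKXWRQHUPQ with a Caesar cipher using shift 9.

J(9): 9+9=18 → S
N(13): 13+9=22 → W
I(8): 8+9=17 → R
Z(25): 25+9=34≡8 → I
X(23): 23+9=32≡6 → G
K(10): 10+9=19 → T
X(23): 23+9=32≡6 → G
W(22): 22+9=31≡5 → F
R(17): 17+9=26≡0 → A
Q(16): 16+9=25 → Z
H(7): 7+9=16 → Q
U(20): 20+9=29≡3 → D
P(15): 15+9=24 → Y
Q(16): 16+9=25 → Z

SWRIGTGFAZQDYZ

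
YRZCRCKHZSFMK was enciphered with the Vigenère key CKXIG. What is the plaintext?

Repeat the key across the ciphertext: CKXIGCKXIGCKX
Y(24)−C(2): 22 → W
R(17)−K(10): 7 → H
Z(25)−X(23): 2 → C
C(2)−I(8): -6≡20 → U
R(17)−G(6): 11 → L
C(2)−C(2): 0 → A
K(10)−K(10): 0 → A
H(7)−X(23): -16≡10 → K
Z(25)−I(8): 17 → R
S(18)−G(6): 12 → M
F(5)−C(2): 3 → D
M(12)−K(10): 2 → C
K(10)−X(23): -13≡13 → N

WHCULAAKRMDCN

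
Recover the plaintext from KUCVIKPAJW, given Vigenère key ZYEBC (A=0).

LWYUGLRWIU

Repeat the key across the ciphertext: ZYEBCZYEBC
K(10)−Z(25): -15≡11 → L
U(20)−Y(24): -4≡22 → W
C(2)−E(4): -2≡24 → Y
V(21)−B(1): 20 → U
I(8)−C(2): 6 → G
K(10)−Z(25): -15≡11 → L
P(15)−Y(24): -9≡17 → R
A(0)−E(4): -4≡22 → W
J(9)−B(1): 8 → I
W(22)−C(2): 20 → U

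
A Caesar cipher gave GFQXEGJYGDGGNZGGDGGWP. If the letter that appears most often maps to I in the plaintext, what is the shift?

The most frequent ciphertext letter is G (appears 9 times).
G is position 6; I is position 8.
Shift = -2≡24.

24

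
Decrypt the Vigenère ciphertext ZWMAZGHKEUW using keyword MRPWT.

Repeat the key across the ciphertext: MRPWTMRPWTM
Z(25)−M(12): 13 → N
W(22)−R(17): 5 → F
M(12)−P(15): -3≡23 → X
A(0)−W(22): -22≡4 → E
Z(25)−T(19): 6 → G
G(6)−M(12): -6≡20 → U
H(7)−R(17): -10≡16 → Q
K(10)−P(15): -5≡21 → V
E(4)−W(22): -18≡8 → I
U(20)−T(19): 1 → B
W(22)−M(12): 10 → K

NFXEGUQVIBK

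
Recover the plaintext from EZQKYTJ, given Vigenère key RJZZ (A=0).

NQRLHKK

Repeat the key across the ciphertext: RJZZRJZ
E(4)−R(17): -13≡13 → N
Z(25)−J(9): 16 → Q
Q(16)−Z(25): -9≡17 → R
K(10)−Z(25): -15≡11 → L
Y(24)−R(17): 7 → H
T(19)−J(9): 10 → K
J(9)−Z(25): -16≡10 → K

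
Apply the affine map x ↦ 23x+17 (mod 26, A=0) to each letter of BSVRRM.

B(1): 23·1+17=40≡14 → O
S(18): 23·18+17=431≡15 → P
V(21): 23·21+17=500≡6 → G
R(17): 23·17+17=408≡18 → S
R(17): 23·17+17=408≡18 → S
M(12): 23·12+17=293≡7 → H

OPGSSH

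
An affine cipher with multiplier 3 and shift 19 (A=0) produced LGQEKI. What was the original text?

GNZVXF

The inverse of 3 mod 26 is 9, since 3·9=27≡1. Apply D(y)=9·(y−19) mod 26:
L(11): 9·(11−19)=-72≡6 → G
G(6): 9·(6−19)=-117≡13 → N
Q(16): 9·(16−19)=-27≡25 → Z
E(4): 9·(4−19)=-135≡21 → V
K(10): 9·(10−19)=-81≡23 → X
I(8): 9·(8−19)=-99≡5 → F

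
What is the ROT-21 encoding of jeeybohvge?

j(9): 9+21=30≡4 → e
e(4): 4+21=25 → z
e(4): 4+21=25 → z
y(24): 24+21=45≡19 → t
b(1): 1+21=22 → w
o(14): 14+21=35≡9 → j
h(7): 7+21=28≡2 → c
v(21): 21+21=42≡16 → q
g(6): 6+21=27≡1 → b
e(4): 4+21=25 → z

ezztwjcqbz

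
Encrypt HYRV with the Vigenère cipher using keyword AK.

Repeat the key across the message: AKAK
H(7)+A(0): 7 → H
Y(24)+K(10): 34≡8 → I
R(17)+A(0): 17 → R
V(21)+K(10): 31≡5 → F

HIRF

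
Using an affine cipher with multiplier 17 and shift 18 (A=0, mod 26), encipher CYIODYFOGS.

AKYWRKZWQM

C(2): 17·2+18=52≡0 → A
Y(24): 17·24+18=426≡10 → K
I(8): 17·8+18=154≡24 → Y
O(14): 17·14+18=256≡22 → W
D(3): 17·3+18=69≡17 → R
Y(24): 17·24+18=426≡10 → K
F(5): 17·5+18=103≡25 → Z
O(14): 17·14+18=256≡22 → W
G(6): 17·6+18=120≡16 → Q
S(18): 17·18+18=324≡12 → M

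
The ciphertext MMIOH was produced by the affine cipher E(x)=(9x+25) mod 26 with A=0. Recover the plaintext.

NNBTY

The inverse of 9 mod 26 is 3, since 9·3=27≡1. Apply D(y)=3·(y−25) mod 26:
M(12): 3·(12−25)=-39≡13 → N
M(12): 3·(12−25)=-39≡13 → N
I(8): 3·(8−25)=-51≡1 → B
O(14): 3·(14−25)=-33≡19 → T
H(7): 3·(7−25)=-54≡24 → Y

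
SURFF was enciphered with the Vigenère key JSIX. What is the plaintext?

Repeat the key across the ciphertext: JSIXJ
S(18)−J(9): 9 → J
U(20)−S(18): 2 → C
R(17)−I(8): 9 → J
F(5)−X(23): -18≡8 → I
F(5)−J(9): -4≡22 → W

JCJIW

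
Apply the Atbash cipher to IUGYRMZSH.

RFTBINAHS

I(8) → R(17)
U(20) → F(5)
G(6) → T(19)
Y(24) → B(1)
R(17) → I(8)
M(12) → N(13)
Z(25) → A(0)
S(18) → H(7)
H(7) → S(18)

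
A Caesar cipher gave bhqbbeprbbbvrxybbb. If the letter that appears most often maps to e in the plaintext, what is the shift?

The most frequent ciphertext letter is b (appears 9 times).
b is position 1; e is position 4.
Shift = -3≡23.

23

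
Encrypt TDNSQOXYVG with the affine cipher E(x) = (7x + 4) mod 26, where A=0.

HZRAMYJQVU

T(19): 7·19+4=137≡7 → H
D(3): 7·3+4=25 → Z
N(13): 7·13+4=95≡17 → R
S(18): 7·18+4=130≡0 → A
Q(16): 7·16+4=116≡12 → M
O(14): 7·14+4=102≡24 → Y
X(23): 7·23+4=165≡9 → J
Y(24): 7·24+4=172≡16 → Q
V(21): 7·21+4=151≡21 → V
G(6): 7·6+4=46≡20 → U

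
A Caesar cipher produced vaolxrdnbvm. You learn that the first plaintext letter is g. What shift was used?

From the crib: v(21)−g(6)=15, so the shift is 15.

15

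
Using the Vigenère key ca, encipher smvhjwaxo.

Repeat the key across the message: cacacacac
s(18)+c(2): 20 → u
m(12)+a(0): 12 → m
v(21)+c(2): 23 → x
h(7)+a(0): 7 → h
j(9)+c(2): 11 → l
w(22)+a(0): 22 → w
a(0)+c(2): 2 → c
x(23)+a(0): 23 → x
o(14)+c(2): 16 → q

umxhlwcxq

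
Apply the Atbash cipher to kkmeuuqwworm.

ppnvffjddlin

k(10) → p(15)
k(10) → p(15)
m(12) → n(13)
e(4) → v(21)
u(20) → f(5)
u(20) → f(5)
q(16) → j(9)
w(22) → d(3)
w(22) → d(3)
o(14) → l(11)
r(17) → i(8)
m(12) → n(13)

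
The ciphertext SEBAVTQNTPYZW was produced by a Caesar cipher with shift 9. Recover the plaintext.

JVSRMKHEKGPQN

S(18): 18−9=9 → J
E(4): 4−9=-5≡21 → V
B(1): 1−9=-8≡18 → S
A(0): 0−9=-9≡17 → R
V(21): 21−9=12 → M
T(19): 19−9=10 → K
Q(16): 16−9=7 → H
N(13): 13−9=4 → E
T(19): 19−9=10 → K
P(15): 15−9=6 → G
Y(24): 24−9=15 → P
Z(25): 25−9=16 → Q
W(22): 22−9=13 → N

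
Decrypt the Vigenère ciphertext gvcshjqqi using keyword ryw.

Repeat the key across the ciphertext: rywrywryw
g(6)−r(17): -11≡15 → p
v(21)−y(24): -3≡23 → x
c(2)−w(22): -20≡6 → g
s(18)−r(17): 1 → b
h(7)−y(24): -17≡9 → j
j(9)−w(22): -13≡13 → n
q(16)−r(17): -1≡25 → z
q(16)−y(24): -8≡18 → s
i(8)−w(22): -14≡12 → m

pxgbjnzsm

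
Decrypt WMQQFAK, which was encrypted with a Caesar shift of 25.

XNRRGBL

W(22): 22−25=-3≡23 → X
M(12): 12−25=-13≡13 → N
Q(16): 16−25=-9≡17 → R
Q(16): 16−25=-9≡17 → R
F(5): 5−25=-20≡6 → G
A(0): 0−25=-25≡1 → B
K(10): 10−25=-15≡11 → L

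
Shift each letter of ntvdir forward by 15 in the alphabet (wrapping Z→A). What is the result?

n(13): 13+15=28≡2 → c
t(19): 19+15=34≡8 → i
v(21): 21+15=36≡10 → k
d(3): 3+15=18 → s
i(8): 8+15=23 → x
r(17): 17+15=32≡6 → g

ciksxg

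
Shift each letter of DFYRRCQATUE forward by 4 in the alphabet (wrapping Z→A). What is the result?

HJCVVGUEXYI

D(3): 3+4=7 → H
F(5): 5+4=9 → J
Y(24): 24+4=28≡2 → C
R(17): 17+4=21 → V
R(17): 17+4=21 → V
C(2): 2+4=6 → G
Q(16): 16+4=20 → U
A(0): 0+4=4 → E
T(19): 19+4=23 → X
U(20): 20+4=24 → Y
E(4): 4+4=8 → I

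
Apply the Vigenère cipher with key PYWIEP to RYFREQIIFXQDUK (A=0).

Repeat the key across the message: PYWIEPPYWIEPPY
R(17)+P(15): 32≡6 → G
Y(24)+Y(24): 48≡22 → W
F(5)+W(22): 27≡1 → B
R(17)+I(8): 25 → Z
E(4)+E(4): 8 → I
Q(16)+P(15): 31≡5 → F
I(8)+P(15): 23 → X
I(8)+Y(24): 32≡6 → G
F(5)+W(22): 27≡1 → B
X(23)+I(8): 31≡5 → F
Q(16)+E(4): 20 → U
D(3)+P(15): 18 → S
U(20)+P(15): 35≡9 → J
K(10)+Y(24): 34≡8 → I

GWBZIFXGBFUSJI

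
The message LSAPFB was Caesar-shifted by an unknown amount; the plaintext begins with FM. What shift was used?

From the crib: L(11)−F(5)=6, so the shift is 6.

6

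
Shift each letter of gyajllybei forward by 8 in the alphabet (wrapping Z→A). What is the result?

ogirttgjmq

g(6): 6+8=14 → o
y(24): 24+8=32≡6 → g
a(0): 0+8=8 → i
j(9): 9+8=17 → r
l(11): 11+8=19 → t
l(11): 11+8=19 → t
y(24): 24+8=32≡6 → g
b(1): 1+8=9 → j
e(4): 4+8=12 → m
i(8): 8+8=16 → q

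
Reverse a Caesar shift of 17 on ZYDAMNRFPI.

IHMJVWAOYR

Z(25): 25−17=8 → I
Y(24): 24−17=7 → H
D(3): 3−17=-14≡12 → M
A(0): 0−17=-17≡9 → J
M(12): 12−17=-5≡21 → V
N(13): 13−17=-4≡22 → W
R(17): 17−17=0 → A
F(5): 5−17=-12≡14 → O
P(15): 15−17=-2≡24 → Y
I(8): 8−17=-9≡17 → R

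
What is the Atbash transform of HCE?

H(7) → S(18)
C(2) → X(23)
E(4) → V(21)

SXV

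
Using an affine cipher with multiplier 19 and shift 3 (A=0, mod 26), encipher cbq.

c(2): 19·2+3=41≡15 → p
b(1): 19·1+3=22 → w
q(16): 19·16+3=307≡21 → v

pwv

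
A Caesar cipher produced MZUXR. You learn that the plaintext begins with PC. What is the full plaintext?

From the crib: M(12)−P(15)=-3≡23, so the shift is 23.
Subtract 23 from each ciphertext letter:
M(12): 12−23=-11≡15 → P
Z(25): 25−23=2 → C
U(20): 20−23=-3≡23 → X
X(23): 23−23=0 → A
R(17): 17−23=-6≡20 → U

PCXAU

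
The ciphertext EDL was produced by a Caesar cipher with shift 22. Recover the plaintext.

IHP

E(4): 4−22=-18≡8 → I
D(3): 3−22=-19≡7 → H
L(11): 11−22=-11≡15 → P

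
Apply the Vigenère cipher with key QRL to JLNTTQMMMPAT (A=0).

Repeat the key across the message: QRLQRLQRLQRL
J(9)+Q(16): 25 → Z
L(11)+R(17): 28≡2 → C
N(13)+L(11): 24 → Y
T(19)+Q(16): 35≡9 → J
T(19)+R(17): 36≡10 → K
Q(16)+L(11): 27≡1 → B
M(12)+Q(16): 28≡2 → C
M(12)+R(17): 29≡3 → D
M(12)+L(11): 23 → X
P(15)+Q(16): 31≡5 → F
A(0)+R(17): 17 → R
T(19)+L(11): 30≡4 → E

ZCYJKBCDXFRE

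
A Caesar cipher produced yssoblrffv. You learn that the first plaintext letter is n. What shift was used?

From the crib: y(24)−n(13)=11, so the shift is 11.

11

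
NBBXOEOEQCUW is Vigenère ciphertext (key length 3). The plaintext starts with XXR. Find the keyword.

Subtract each crib letter from the matching ciphertext letter (mod 26):
N(13)−X(23)=-10≡16 → Q
B(1)−X(23)=-22≡4 → E
B(1)−R(17)=-16≡10 → K

QEK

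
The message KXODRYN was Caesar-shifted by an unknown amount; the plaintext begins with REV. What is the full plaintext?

From the crib: K(10)−R(17)=-7≡19, so the shift is 19.
Subtract 19 from each ciphertext letter:
K(10): 10−19=-9≡17 → R
X(23): 23−19=4 → E
O(14): 14−19=-5≡21 → V
D(3): 3−19=-16≡10 → K
R(17): 17−19=-2≡24 → Y
Y(24): 24−19=5 → F
N(13): 13−19=-6≡20 → U

REVKYFU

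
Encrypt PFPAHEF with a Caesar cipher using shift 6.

P(15): 15+6=21 → V
F(5): 5+6=11 → L
P(15): 15+6=21 → V
A(0): 0+6=6 → G
H(7): 7+6=13 → N
E(4): 4+6=10 → K
F(5): 5+6=11 → L

VLVGNKL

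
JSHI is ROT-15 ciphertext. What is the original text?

J(9): 9−15=-6≡20 → U
S(18): 18−15=3 → D
H(7): 7−15=-8≡18 → S
I(8): 8−15=-7≡19 → T

UDST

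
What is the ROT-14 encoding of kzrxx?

k(10): 10+14=24 → y
z(25): 25+14=39≡13 → n
r(17): 17+14=31≡5 → f
x(23): 23+14=37≡11 → l
x(23): 23+14=37≡11 → l

ynfll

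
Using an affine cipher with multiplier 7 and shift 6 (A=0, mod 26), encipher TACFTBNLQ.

T(19): 7·19+6=139≡9 → J
A(0): 7·0+6=6 → G
C(2): 7·2+6=20 → U
F(5): 7·5+6=41≡15 → P
T(19): 7·19+6=139≡9 → J
B(1): 7·1+6=13 → N
N(13): 7·13+6=97≡19 → T
L(11): 7·11+6=83≡5 → F
Q(16): 7·16+6=118≡14 → O

JGUPJNTFO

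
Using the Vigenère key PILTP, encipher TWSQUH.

Repeat the key across the message: PILTPP
T(19)+P(15): 34≡8 → I
W(22)+I(8): 30≡4 → E
S(18)+L(11): 29≡3 → D
Q(16)+T(19): 35≡9 → J
U(20)+P(15): 35≡9 → J
H(7)+P(15): 22 → W

IEDJJW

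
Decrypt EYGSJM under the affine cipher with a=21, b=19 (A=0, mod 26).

The inverse of 21 mod 26 is 5, since 21·5=105≡1. Apply D(y)=5·(y−19) mod 26:
E(4): 5·(4−19)=-75≡3 → D
Y(24): 5·(24−19)=25 → Z
G(6): 5·(6−19)=-65≡13 → N
S(18): 5·(18−19)=-5≡21 → V
J(9): 5·(9−19)=-50≡2 → C
M(12): 5·(12−19)=-35≡17 → R

DZNVCR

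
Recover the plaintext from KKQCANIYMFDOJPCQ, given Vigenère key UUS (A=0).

Repeat the key across the ciphertext: UUSUUSUUSUUSUUSU
K(10)−U(20): -10≡16 → Q
K(10)−U(20): -10≡16 → Q
Q(16)−S(18): -2≡24 → Y
C(2)−U(20): -18≡8 → I
A(0)−U(20): -20≡6 → G
N(13)−S(18): -5≡21 → V
I(8)−U(20): -12≡14 → O
Y(24)−U(20): 4 → E
M(12)−S(18): -6≡20 → U
F(5)−U(20): -15≡11 → L
D(3)−U(20): -17≡9 → J
O(14)−S(18): -4≡22 → W
J(9)−U(20): -11≡15 → P
P(15)−U(20): -5≡21 → V
C(2)−S(18): -16≡10 → K
Q(16)−U(20): -4≡22 → W

QQYIGVOEULJWPVKW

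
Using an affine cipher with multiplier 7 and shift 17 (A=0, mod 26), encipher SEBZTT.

S(18): 7·18+17=143≡13 → N
E(4): 7·4+17=45≡19 → T
B(1): 7·1+17=24 → Y
Z(25): 7·25+17=192≡10 → K
T(19): 7·19+17=150≡20 → U
T(19): 7·19+17=150≡20 → U

NTYKUU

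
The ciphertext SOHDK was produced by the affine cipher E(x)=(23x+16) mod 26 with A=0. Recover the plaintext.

The inverse of 23 mod 26 is 17, since 23·17=391≡1. Apply D(y)=17·(y−16) mod 26:
S(18): 17·(18−16)=34≡8 → I
O(14): 17·(14−16)=-34≡18 → S
H(7): 17·(7−16)=-153≡3 → D
D(3): 17·(3−16)=-221≡13 → N
K(10): 17·(10−16)=-102≡2 → C

ISDNC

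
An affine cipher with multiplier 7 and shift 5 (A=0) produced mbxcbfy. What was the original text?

bskhsaz

The inverse of 7 mod 26 is 15, since 7·15=105≡1. Apply D(y)=15·(y−5) mod 26:
m(12): 15·(12−5)=105≡1 → b
b(1): 15·(1−5)=-60≡18 → s
x(23): 15·(23−5)=270≡10 → k
c(2): 15·(2−5)=-45≡7 → h
b(1): 15·(1−5)=-60≡18 → s
f(5): 15·(5−5)=0 → a
y(24): 15·(24−5)=285≡25 → z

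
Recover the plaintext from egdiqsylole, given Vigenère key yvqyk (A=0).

Repeat the key across the ciphertext: yvqykyvqyky
e(4)−y(24): -20≡6 → g
g(6)−v(21): -15≡11 → l
d(3)−q(16): -13≡13 → n
i(8)−y(24): -16≡10 → k
q(16)−k(10): 6 → g
s(18)−y(24): -6≡20 → u
y(24)−v(21): 3 → d
l(11)−q(16): -5≡21 → v
o(14)−y(24): -10≡16 → q
l(11)−k(10): 1 → b
e(4)−y(24): -20≡6 → g

glnkgudvqbg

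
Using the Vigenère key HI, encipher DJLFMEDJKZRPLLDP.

Repeat the key across the message: HIHIHIHIHIHIHIHI
D(3)+H(7): 10 → K
J(9)+I(8): 17 → R
L(11)+H(7): 18 → S
F(5)+I(8): 13 → N
M(12)+H(7): 19 → T
E(4)+I(8): 12 → M
D(3)+H(7): 10 → K
J(9)+I(8): 17 → R
K(10)+H(7): 17 → R
Z(25)+I(8): 33≡7 → H
R(17)+H(7): 24 → Y
P(15)+I(8): 23 → X
L(11)+H(7): 18 → S
L(11)+I(8): 19 → T
D(3)+H(7): 10 → K
P(15)+I(8): 23 → X

KRSNTMKRRHYXSTKX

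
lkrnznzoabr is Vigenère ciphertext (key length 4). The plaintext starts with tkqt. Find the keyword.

sabu

Subtract each crib letter from the matching ciphertext letter (mod 26):
l(11)−t(19)=-8≡18 → s
k(10)−k(10)=0 → a
r(17)−q(16)=1 → b
n(13)−t(19)=-6≡20 → u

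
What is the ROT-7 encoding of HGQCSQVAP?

ONXJZXCHW

H(7): 7+7=14 → O
G(6): 6+7=13 → N
Q(16): 16+7=23 → X
C(2): 2+7=9 → J
S(18): 18+7=25 → Z
Q(16): 16+7=23 → X
V(21): 21+7=28≡2 → C
A(0): 0+7=7 → H
P(15): 15+7=22 → W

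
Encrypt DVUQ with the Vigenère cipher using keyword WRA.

Repeat the key across the message: WRAW
D(3)+W(22): 25 → Z
V(21)+R(17): 38≡12 → M
U(20)+A(0): 20 → U
Q(16)+W(22): 38≡12 → M

ZMUM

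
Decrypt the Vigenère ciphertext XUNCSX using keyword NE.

Repeat the key across the ciphertext: NENENE
X(23)−N(13): 10 → K
U(20)−E(4): 16 → Q
N(13)−N(13): 0 → A
C(2)−E(4): -2≡24 → Y
S(18)−N(13): 5 → F
X(23)−E(4): 19 → T

KQAYFT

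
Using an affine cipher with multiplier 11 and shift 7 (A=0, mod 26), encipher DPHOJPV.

D(3): 11·3+7=40≡14 → O
P(15): 11·15+7=172≡16 → Q
H(7): 11·7+7=84≡6 → G
O(14): 11·14+7=161≡5 → F
J(9): 11·9+7=106≡2 → C
P(15): 11·15+7=172≡16 → Q
V(21): 11·21+7=238≡4 → E

OQGFCQE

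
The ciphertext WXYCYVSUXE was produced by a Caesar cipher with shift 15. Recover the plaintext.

W(22): 22−15=7 → H
X(23): 23−15=8 → I
Y(24): 24−15=9 → J
C(2): 2−15=-13≡13 → N
Y(24): 24−15=9 → J
V(21): 21−15=6 → G
S(18): 18−15=3 → D
U(20): 20−15=5 → F
X(23): 23−15=8 → I
E(4): 4−15=-11≡15 → P

HIJNJGDFIP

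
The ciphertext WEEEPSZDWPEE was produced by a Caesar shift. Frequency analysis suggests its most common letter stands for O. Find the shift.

16

The most frequent ciphertext letter is E (appears 5 times).
E is position 4; O is position 14.
Shift = -10≡16.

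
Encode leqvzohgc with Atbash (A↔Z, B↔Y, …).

l(11) → o(14)
e(4) → v(21)
q(16) → j(9)
v(21) → e(4)
z(25) → a(0)
o(14) → l(11)
h(7) → s(18)
g(6) → t(19)
c(2) → x(23)

ovjealstx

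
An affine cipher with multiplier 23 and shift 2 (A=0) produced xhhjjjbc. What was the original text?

thhpppja

The inverse of 23 mod 26 is 17, since 23·17=391≡1. Apply D(y)=17·(y−2) mod 26:
x(23): 17·(23−2)=357≡19 → t
h(7): 17·(7−2)=85≡7 → h
h(7): 17·(7−2)=85≡7 → h
j(9): 17·(9−2)=119≡15 → p
j(9): 17·(9−2)=119≡15 → p
j(9): 17·(9−2)=119≡15 → p
b(1): 17·(1−2)=-17≡9 → j
c(2): 17·(2−2)=0 → a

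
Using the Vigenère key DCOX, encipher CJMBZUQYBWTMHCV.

FLAYCWEVEYHJKEJ

Repeat the key across the message: DCOXDCOXDCOXDCO
C(2)+D(3): 5 → F
J(9)+C(2): 11 → L
M(12)+O(14): 26≡0 → A
B(1)+X(23): 24 → Y
Z(25)+D(3): 28≡2 → C
U(20)+C(2): 22 → W
Q(16)+O(14): 30≡4 → E
Y(24)+X(23): 47≡21 → V
B(1)+D(3): 4 → E
W(22)+C(2): 24 → Y
T(19)+O(14): 33≡7 → H
M(12)+X(23): 35≡9 → J
H(7)+D(3): 10 → K
C(2)+C(2): 4 → E
V(21)+O(14): 35≡9 → J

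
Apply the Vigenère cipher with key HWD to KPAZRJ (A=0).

RLDGNM

Repeat the key across the message: HWDHWD
K(10)+H(7): 17 → R
P(15)+W(22): 37≡11 → L
A(0)+D(3): 3 → D
Z(25)+H(7): 32≡6 → G
R(17)+W(22): 39≡13 → N
J(9)+D(3): 12 → M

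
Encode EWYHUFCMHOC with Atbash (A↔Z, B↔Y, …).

VDBSFUXNSLX

E(4) → V(21)
W(22) → D(3)
Y(24) → B(1)
H(7) → S(18)
U(20) → F(5)
F(5) → U(20)
C(2) → X(23)
M(12) → N(13)
H(7) → S(18)
O(14) → L(11)
C(2) → X(23)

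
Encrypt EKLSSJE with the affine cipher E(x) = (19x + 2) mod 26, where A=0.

AKDGGRA

E(4): 19·4+2=78≡0 → A
K(10): 19·10+2=192≡10 → K
L(11): 19·11+2=211≡3 → D
S(18): 19·18+2=344≡6 → G
S(18): 19·18+2=344≡6 → G
J(9): 19·9+2=173≡17 → R
E(4): 19·4+2=78≡0 → A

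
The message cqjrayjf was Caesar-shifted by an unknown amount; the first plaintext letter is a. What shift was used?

From the crib: c(2)−a(0)=2, so the shift is 2.

2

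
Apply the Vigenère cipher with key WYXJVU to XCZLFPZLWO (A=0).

Repeat the key across the message: WYXJVUWYXJ
X(23)+W(22): 45≡19 → T
C(2)+Y(24): 26≡0 → A
Z(25)+X(23): 48≡22 → W
L(11)+J(9): 20 → U
F(5)+V(21): 26≡0 → A
P(15)+U(20): 35≡9 → J
Z(25)+W(22): 47≡21 → V
L(11)+Y(24): 35≡9 → J
W(22)+X(23): 45≡19 → T
O(14)+J(9): 23 → X

TAWUAJVJTX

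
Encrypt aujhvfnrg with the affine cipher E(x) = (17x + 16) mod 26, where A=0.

qsnfjxdto

a(0): 17·0+16=16 → q
u(20): 17·20+16=356≡18 → s
j(9): 17·9+16=169≡13 → n
h(7): 17·7+16=135≡5 → f
v(21): 17·21+16=373≡9 → j
f(5): 17·5+16=101≡23 → x
n(13): 17·13+16=237≡3 → d
r(17): 17·17+16=305≡19 → t
g(6): 17·6+16=118≡14 → o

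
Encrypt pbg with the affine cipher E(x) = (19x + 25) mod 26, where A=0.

ysj

p(15): 19·15+25=310≡24 → y
b(1): 19·1+25=44≡18 → s
g(6): 19·6+25=139≡9 → j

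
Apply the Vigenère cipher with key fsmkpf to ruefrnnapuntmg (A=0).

wmqpgsssbecyry

Repeat the key across the message: fsmkpffsmkpffs
r(17)+f(5): 22 → w
u(20)+s(18): 38≡12 → m
e(4)+m(12): 16 → q
f(5)+k(10): 15 → p
r(17)+p(15): 32≡6 → g
n(13)+f(5): 18 → s
n(13)+f(5): 18 → s
a(0)+s(18): 18 → s
p(15)+m(12): 27≡1 → b
u(20)+k(10): 30≡4 → e
n(13)+p(15): 28≡2 → c
t(19)+f(5): 24 → y
m(12)+f(5): 17 → r
g(6)+s(18): 24 → y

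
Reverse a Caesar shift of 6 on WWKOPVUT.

W(22): 22−6=16 → Q
W(22): 22−6=16 → Q
K(10): 10−6=4 → E
O(14): 14−6=8 → I
P(15): 15−6=9 → J
V(21): 21−6=15 → P
U(20): 20−6=14 → O
T(19): 19−6=13 → N

QQEIJPON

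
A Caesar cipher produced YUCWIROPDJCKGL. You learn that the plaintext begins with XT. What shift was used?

1

From the crib: Y(24)−X(23)=1, so the shift is 1.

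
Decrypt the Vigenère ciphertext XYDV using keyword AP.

Repeat the key across the ciphertext: APAP
X(23)−A(0): 23 → X
Y(24)−P(15): 9 → J
D(3)−A(0): 3 → D
V(21)−P(15): 6 → G

XJDG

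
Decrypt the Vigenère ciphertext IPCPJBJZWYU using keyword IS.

AXUXBJBHOGM

Repeat the key across the ciphertext: ISISISISISI
I(8)−I(8): 0 → A
P(15)−S(18): -3≡23 → X
C(2)−I(8): -6≡20 → U
P(15)−S(18): -3≡23 → X
J(9)−I(8): 1 → B
B(1)−S(18): -17≡9 → J
J(9)−I(8): 1 → B
Z(25)−S(18): 7 → H
W(22)−I(8): 14 → O
Y(24)−S(18): 6 → G
U(20)−I(8): 12 → M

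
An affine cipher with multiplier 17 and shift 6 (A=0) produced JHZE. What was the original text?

The inverse of 17 mod 26 is 23, since 17·23=391≡1. Apply D(y)=23·(y−6) mod 26:
J(9): 23·(9−6)=69≡17 → R
H(7): 23·(7−6)=23 → X
Z(25): 23·(25−6)=437≡21 → V
E(4): 23·(4−6)=-46≡6 → G

RXVG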